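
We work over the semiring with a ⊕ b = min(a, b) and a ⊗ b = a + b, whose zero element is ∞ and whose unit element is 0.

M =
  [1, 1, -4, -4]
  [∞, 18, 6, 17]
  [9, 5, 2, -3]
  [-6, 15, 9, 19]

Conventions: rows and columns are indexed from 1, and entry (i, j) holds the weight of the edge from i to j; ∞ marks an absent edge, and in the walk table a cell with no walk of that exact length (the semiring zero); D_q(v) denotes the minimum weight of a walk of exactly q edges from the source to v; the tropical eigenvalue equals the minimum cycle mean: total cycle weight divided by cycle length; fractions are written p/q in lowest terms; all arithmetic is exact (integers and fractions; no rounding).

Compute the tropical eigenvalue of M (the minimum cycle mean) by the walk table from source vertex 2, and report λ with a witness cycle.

q=0: [∞, 0, ∞, ∞]
q=1: [∞, 18, 6, 17]
q=2: [11, 11, 8, 3]
q=3: [-3, 12, 7, 5]
q=4: [-2, -2, -7, -7]
Optimal cycle mean attained by: cycle 1->4->1, total (-4) + (-6), length 2.
Answer: λ = -5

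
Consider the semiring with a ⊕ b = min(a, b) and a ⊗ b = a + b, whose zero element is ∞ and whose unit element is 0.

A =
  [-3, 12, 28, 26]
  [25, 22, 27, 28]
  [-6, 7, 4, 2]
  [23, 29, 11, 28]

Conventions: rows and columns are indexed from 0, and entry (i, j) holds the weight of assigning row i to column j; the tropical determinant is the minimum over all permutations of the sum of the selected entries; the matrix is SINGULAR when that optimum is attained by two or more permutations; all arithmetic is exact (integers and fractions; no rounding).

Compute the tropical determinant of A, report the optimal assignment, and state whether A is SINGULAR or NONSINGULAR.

σ = (0, 1, 2, 3): (-3) + 22 + 4 + 28 = 51
σ = (0, 1, 3, 2): (-3) + 22 + 2 + 11 = 32
σ = (0, 2, 1, 3): (-3) + 27 + 7 + 28 = 59
σ = (0, 2, 3, 1): (-3) + 27 + 2 + 29 = 55
σ = (0, 3, 1, 2): (-3) + 28 + 7 + 11 = 43
σ = (0, 3, 2, 1): (-3) + 28 + 4 + 29 = 58
σ = (1, 0, 2, 3): 12 + 25 + 4 + 28 = 69
σ = (1, 0, 3, 2): 12 + 25 + 2 + 11 = 50
σ = (1, 2, 0, 3): 12 + 27 + (-6) + 28 = 61
σ = (1, 2, 3, 0): 12 + 27 + 2 + 23 = 64
σ = (1, 3, 0, 2): 12 + 28 + (-6) + 11 = 45
σ = (1, 3, 2, 0): 12 + 28 + 4 + 23 = 67
σ = (2, 0, 1, 3): 28 + 25 + 7 + 28 = 88
σ = (2, 0, 3, 1): 28 + 25 + 2 + 29 = 84
σ = (2, 1, 0, 3): 28 + 22 + (-6) + 28 = 72
σ = (2, 1, 3, 0): 28 + 22 + 2 + 23 = 75
σ = (2, 3, 0, 1): 28 + 28 + (-6) + 29 = 79
σ = (2, 3, 1, 0): 28 + 28 + 7 + 23 = 86
σ = (3, 0, 1, 2): 26 + 25 + 7 + 11 = 69
σ = (3, 0, 2, 1): 26 + 25 + 4 + 29 = 84
σ = (3, 1, 0, 2): 26 + 22 + (-6) + 11 = 53
σ = (3, 1, 2, 0): 26 + 22 + 4 + 23 = 75
σ = (3, 2, 0, 1): 26 + 27 + (-6) + 29 = 76
σ = (3, 2, 1, 0): 26 + 27 + 7 + 23 = 83
Optimal value attained by: σ = (0, 1, 3, 2).
Answer: det⊕(A) = 32; verdict: NONSINGULAR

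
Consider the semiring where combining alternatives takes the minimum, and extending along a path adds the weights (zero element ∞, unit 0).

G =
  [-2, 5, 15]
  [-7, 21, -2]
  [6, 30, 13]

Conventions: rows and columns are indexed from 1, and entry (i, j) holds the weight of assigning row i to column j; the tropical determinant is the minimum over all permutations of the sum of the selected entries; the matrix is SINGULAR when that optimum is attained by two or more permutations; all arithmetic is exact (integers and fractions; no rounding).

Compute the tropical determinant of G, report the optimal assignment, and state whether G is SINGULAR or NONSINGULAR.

σ = (1, 2, 3): (-2) + 21 + 13 = 32
σ = (1, 3, 2): (-2) + (-2) + 30 = 26
σ = (2, 1, 3): 5 + (-7) + 13 = 11
σ = (2, 3, 1): 5 + (-2) + 6 = 9
σ = (3, 1, 2): 15 + (-7) + 30 = 38
σ = (3, 2, 1): 15 + 21 + 6 = 42
Optimal value attained by: σ = (2, 3, 1).
Answer: det⊕(G) = 9; verdict: NONSINGULAR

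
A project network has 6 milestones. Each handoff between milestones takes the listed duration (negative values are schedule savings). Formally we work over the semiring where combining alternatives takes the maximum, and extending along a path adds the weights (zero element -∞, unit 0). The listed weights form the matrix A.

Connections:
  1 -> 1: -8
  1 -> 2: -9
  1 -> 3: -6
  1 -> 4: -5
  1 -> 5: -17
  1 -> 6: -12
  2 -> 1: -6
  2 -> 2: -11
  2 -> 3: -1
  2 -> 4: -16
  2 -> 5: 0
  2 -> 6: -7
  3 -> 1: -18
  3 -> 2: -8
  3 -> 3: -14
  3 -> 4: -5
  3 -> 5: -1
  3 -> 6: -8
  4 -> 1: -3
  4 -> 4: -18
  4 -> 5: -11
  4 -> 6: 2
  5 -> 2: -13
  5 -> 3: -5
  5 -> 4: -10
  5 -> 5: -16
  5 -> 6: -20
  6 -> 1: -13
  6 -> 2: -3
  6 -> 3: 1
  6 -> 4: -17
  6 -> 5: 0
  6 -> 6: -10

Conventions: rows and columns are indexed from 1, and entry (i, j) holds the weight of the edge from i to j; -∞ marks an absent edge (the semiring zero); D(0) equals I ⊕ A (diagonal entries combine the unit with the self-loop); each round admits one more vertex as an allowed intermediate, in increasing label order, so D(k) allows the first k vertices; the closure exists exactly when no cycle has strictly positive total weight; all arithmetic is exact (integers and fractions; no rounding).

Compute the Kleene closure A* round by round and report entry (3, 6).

D(0):
  [0, -9, -6, -5, -17, -12]
  [-6, 0, -1, -16, 0, -7]
  [-18, -8, 0, -5, -1, -8]
  [-3, -∞, -∞, 0, -11, 2]
  [-∞, -13, -5, -10, 0, -20]
  [-13, -3, 1, -17, 0, 0]
D(1):
  [0, -9, -6, -5, -17, -12]
  [-6, 0, -1, -11, 0, -7]
  [-18, -8, 0, -5, -1, -8]
  [-3, -12, -9, 0, -11, 2]
  [-∞, -13, -5, -10, 0, -20]
  [-13, -3, 1, -17, 0, 0]
D(2):
  [0, -9, -6, -5, -9, -12]
  [-6, 0, -1, -11, 0, -7]
  [-14, -8, 0, -5, -1, -8]
  [-3, -12, -9, 0, -11, 2]
  [-19, -13, -5, -10, 0, -20]
  [-9, -3, 1, -14, 0, 0]
D(3):
  [0, -9, -6, -5, -7, -12]
  [-6, 0, -1, -6, 0, -7]
  [-14, -8, 0, -5, -1, -8]
  [-3, -12, -9, 0, -10, 2]
  [-19, -13, -5, -10, 0, -13]
  [-9, -3, 1, -4, 0, 0]
D(4):
  [0, -9, -6, -5, -7, -3]
  [-6, 0, -1, -6, 0, -4]
  [-8, -8, 0, -5, -1, -3]
  [-3, -12, -9, 0, -10, 2]
  [-13, -13, -5, -10, 0, -8]
  [-7, -3, 1, -4, 0, 0]
D(5):
  [0, -9, -6, -5, -7, -3]
  [-6, 0, -1, -6, 0, -4]
  [-8, -8, 0, -5, -1, -3]
  [-3, -12, -9, 0, -10, 2]
  [-13, -13, -5, -10, 0, -8]
  [-7, -3, 1, -4, 0, 0]
D(6):
  [0, -6, -2, -5, -3, -3]
  [-6, 0, -1, -6, 0, -4]
  [-8, -6, 0, -5, -1, -3]
  [-3, -1, 3, 0, 2, 2]
  [-13, -11, -5, -10, 0, -8]
  [-7, -3, 1, -4, 0, 0]
Answer: A*[3][6] = -3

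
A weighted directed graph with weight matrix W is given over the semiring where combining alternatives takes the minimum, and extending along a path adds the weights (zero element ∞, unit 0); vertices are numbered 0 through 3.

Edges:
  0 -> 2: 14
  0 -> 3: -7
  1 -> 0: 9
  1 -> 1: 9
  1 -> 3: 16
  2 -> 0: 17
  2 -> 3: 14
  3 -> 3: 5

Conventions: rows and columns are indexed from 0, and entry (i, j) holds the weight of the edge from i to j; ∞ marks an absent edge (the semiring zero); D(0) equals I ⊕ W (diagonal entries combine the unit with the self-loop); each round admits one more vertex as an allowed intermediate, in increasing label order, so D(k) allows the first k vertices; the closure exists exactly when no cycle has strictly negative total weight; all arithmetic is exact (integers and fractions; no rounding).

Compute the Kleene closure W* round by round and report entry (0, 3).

D(0):
  [0, ∞, 14, -7]
  [9, 0, ∞, 16]
  [17, ∞, 0, 14]
  [∞, ∞, ∞, 0]
D(1):
  [0, ∞, 14, -7]
  [9, 0, 23, 2]
  [17, ∞, 0, 10]
  [∞, ∞, ∞, 0]
D(2):
  [0, ∞, 14, -7]
  [9, 0, 23, 2]
  [17, ∞, 0, 10]
  [∞, ∞, ∞, 0]
D(3):
  [0, ∞, 14, -7]
  [9, 0, 23, 2]
  [17, ∞, 0, 10]
  [∞, ∞, ∞, 0]
D(4):
  [0, ∞, 14, -7]
  [9, 0, 23, 2]
  [17, ∞, 0, 10]
  [∞, ∞, ∞, 0]
Answer: W*[0][3] = -7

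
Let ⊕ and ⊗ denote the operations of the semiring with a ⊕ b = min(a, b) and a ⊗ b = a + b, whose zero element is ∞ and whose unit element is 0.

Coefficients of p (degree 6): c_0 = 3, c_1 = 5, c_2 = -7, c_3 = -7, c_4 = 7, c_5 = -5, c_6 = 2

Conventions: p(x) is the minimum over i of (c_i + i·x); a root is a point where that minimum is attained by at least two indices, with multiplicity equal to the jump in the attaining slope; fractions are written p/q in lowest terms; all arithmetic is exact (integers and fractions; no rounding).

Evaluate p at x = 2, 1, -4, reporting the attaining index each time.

p(2) = min(3+0·2=3, 5+1·2=7, -7+2·2=-3, -7+3·2=-1, 7+4·2=15, -5+5·2=5, 2+6·2=14) = -3 (attained by i=2)
p(1) = min(3+0·1=3, 5+1·1=6, -7+2·1=-5, -7+3·1=-4, 7+4·1=11, -5+5·1=0, 2+6·1=8) = -5 (attained by i=2)
p(-4) = min(3+0·(-4)=3, 5+1·(-4)=1, -7+2·(-4)=-15, -7+3·(-4)=-19, 7+4·(-4)=-9, -5+5·(-4)=-25, 2+6·(-4)=-22) = -25 (attained by i=5)
Answer: p(2) = -3; p(1) = -5; p(-4) = -25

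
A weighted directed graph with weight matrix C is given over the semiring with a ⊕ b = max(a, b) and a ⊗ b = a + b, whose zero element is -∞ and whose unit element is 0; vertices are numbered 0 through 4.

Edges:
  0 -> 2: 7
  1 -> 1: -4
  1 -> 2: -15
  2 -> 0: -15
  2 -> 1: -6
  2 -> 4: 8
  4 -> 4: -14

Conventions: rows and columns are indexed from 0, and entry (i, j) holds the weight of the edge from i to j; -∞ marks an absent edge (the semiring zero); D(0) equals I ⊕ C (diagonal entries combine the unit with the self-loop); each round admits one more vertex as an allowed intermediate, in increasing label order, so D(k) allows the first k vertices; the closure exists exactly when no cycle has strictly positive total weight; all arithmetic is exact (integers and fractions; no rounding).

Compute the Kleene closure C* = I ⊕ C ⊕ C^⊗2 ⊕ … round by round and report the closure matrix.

D(0):
  [0, -∞, 7, -∞, -∞]
  [-∞, 0, -15, -∞, -∞]
  [-15, -6, 0, -∞, 8]
  [-∞, -∞, -∞, 0, -∞]
  [-∞, -∞, -∞, -∞, 0]
D(1):
  [0, -∞, 7, -∞, -∞]
  [-∞, 0, -15, -∞, -∞]
  [-15, -6, 0, -∞, 8]
  [-∞, -∞, -∞, 0, -∞]
  [-∞, -∞, -∞, -∞, 0]
D(2):
  [0, -∞, 7, -∞, -∞]
  [-∞, 0, -15, -∞, -∞]
  [-15, -6, 0, -∞, 8]
  [-∞, -∞, -∞, 0, -∞]
  [-∞, -∞, -∞, -∞, 0]
D(3):
  [0, 1, 7, -∞, 15]
  [-30, 0, -15, -∞, -7]
  [-15, -6, 0, -∞, 8]
  [-∞, -∞, -∞, 0, -∞]
  [-∞, -∞, -∞, -∞, 0]
D(4):
  [0, 1, 7, -∞, 15]
  [-30, 0, -15, -∞, -7]
  [-15, -6, 0, -∞, 8]
  [-∞, -∞, -∞, 0, -∞]
  [-∞, -∞, -∞, -∞, 0]
D(5):
  [0, 1, 7, -∞, 15]
  [-30, 0, -15, -∞, -7]
  [-15, -6, 0, -∞, 8]
  [-∞, -∞, -∞, 0, -∞]
  [-∞, -∞, -∞, -∞, 0]
Answer: C* = [[0, 1, 7, -∞, 15], [-30, 0, -15, -∞, -7], [-15, -6, 0, -∞, 8], [-∞, -∞, -∞, 0, -∞], [-∞, -∞, -∞, -∞, 0]]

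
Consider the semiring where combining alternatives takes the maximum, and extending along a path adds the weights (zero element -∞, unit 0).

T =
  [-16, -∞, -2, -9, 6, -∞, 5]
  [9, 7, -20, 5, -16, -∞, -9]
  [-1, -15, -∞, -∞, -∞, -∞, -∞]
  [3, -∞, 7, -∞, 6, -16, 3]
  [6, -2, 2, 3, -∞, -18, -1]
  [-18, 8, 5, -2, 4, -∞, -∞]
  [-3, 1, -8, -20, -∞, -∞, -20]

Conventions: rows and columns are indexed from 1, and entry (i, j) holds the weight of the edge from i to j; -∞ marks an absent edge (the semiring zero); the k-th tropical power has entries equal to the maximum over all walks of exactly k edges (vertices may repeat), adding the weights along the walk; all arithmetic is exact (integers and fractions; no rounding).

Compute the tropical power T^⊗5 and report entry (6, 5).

T^⊗2:
  [12, 6, 8, 9, -3, -12, 5]
  [16, 14, 12, 12, 15, -11, 14]
  [-6, -8, -3, -10, 5, -∞, 4]
  [12, 4, 8, 9, 9, -12, 8]
  [7, 5, 10, 3, 12, -13, 11]
  [17, 15, 6, 13, 4, -14, 3]
  [10, 8, -5, 6, 3, -36, 2]
T^⊗3:
  [15, 13, 16, 11, 18, -7, 17]
  [23, 21, 19, 19, 22, -3, 21]
  [11, 5, 7, 8, 0, -13, 4]
  [15, 11, 16, 12, 18, -7, 17]
  [18, 12, 14, 15, 13, -6, 12]
  [24, 22, 20, 20, 23, -3, 22]
  [17, 15, 13, 13, 16, -10, 15]
T^⊗4:
  [24, 20, 20, 21, 21, 0, 20]
  [30, 28, 26, 26, 29, 4, 28]
  [14, 12, 15, 10, 17, -8, 16]
  [24, 18, 20, 21, 21, 0, 20]
  [21, 19, 22, 17, 24, -1, 23]
  [31, 29, 27, 27, 30, 5, 29]
  [24, 22, 20, 20, 23, -2, 22]
T^⊗5:
  [29, 27, 28, 25, 30, 5, 29]
  [37, 35, 33, 33, 36, 11, 35]
  [23, 19, 19, 20, 20, -1, 19]
  [27, 25, 28, 24, 30, 5, 29]
  [30, 26, 26, 27, 27, 6, 26]
  [38, 36, 34, 34, 37, 12, 36]
  [31, 29, 27, 27, 30, 5, 29]
Key observation: the optimum is the walk 6->2->2->2->1->5, with weight 8 + 7 + 7 + 9 + 6 = 37.
Optimal value attained by: walk 6->2->2->2->1->5.
Answer: (T^⊗5)[6][5] = 37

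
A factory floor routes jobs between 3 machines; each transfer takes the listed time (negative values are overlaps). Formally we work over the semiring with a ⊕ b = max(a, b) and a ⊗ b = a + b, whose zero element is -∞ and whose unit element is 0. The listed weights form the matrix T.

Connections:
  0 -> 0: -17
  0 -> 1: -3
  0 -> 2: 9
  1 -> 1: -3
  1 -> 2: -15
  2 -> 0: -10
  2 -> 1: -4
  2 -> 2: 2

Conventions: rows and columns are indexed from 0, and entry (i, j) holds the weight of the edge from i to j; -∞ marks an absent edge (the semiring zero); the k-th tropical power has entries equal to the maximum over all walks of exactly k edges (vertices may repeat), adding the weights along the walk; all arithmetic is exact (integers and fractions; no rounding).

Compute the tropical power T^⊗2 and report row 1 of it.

T^⊗2:
  [-1, 5, 11]
  [-25, -6, -13]
  [-8, -2, 4]
Answer: row 1 of T^⊗2 = [-25, -6, -13]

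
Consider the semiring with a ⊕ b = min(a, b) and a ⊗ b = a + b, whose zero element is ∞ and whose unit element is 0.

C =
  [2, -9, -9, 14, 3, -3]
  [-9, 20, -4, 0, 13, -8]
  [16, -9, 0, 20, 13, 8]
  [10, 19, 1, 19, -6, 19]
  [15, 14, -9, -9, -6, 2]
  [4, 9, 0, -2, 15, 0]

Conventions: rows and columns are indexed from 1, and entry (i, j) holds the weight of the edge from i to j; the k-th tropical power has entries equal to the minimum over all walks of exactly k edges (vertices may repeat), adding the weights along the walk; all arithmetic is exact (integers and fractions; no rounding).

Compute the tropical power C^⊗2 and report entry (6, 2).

C^⊗2:
  [-18, -18, -13, -9, -3, -17]
  [-7, -18, -18, -10, -6, -12]
  [-18, -9, -13, -9, 4, -17]
  [9, -8, -15, -15, -12, -4]
  [1, -18, -15, -15, -15, -4]
  [0, -9, -5, -2, -8, 0]
Key observation: the optimum is the walk 6->3->2, with weight 0 + (-9) = -9.
Optimal value attained by: walk 6->3->2.
Answer: (C^⊗2)[6][2] = -9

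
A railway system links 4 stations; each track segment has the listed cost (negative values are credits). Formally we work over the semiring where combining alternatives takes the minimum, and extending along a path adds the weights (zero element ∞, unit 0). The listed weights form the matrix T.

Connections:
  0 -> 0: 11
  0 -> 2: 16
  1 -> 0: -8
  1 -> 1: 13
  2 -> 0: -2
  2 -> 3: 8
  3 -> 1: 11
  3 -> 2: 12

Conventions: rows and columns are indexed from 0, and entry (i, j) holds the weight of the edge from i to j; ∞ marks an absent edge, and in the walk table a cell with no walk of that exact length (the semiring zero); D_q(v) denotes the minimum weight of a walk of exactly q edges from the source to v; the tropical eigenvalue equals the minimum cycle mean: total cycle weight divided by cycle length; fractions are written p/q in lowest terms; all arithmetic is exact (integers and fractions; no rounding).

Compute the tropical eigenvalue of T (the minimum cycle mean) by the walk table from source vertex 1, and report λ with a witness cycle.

q=0: [∞, 0, ∞, ∞]
q=1: [-8, 13, ∞, ∞]
q=2: [3, 26, 8, ∞]
q=3: [6, 39, 19, 16]
q=4: [17, 27, 22, 27]
Optimal cycle mean attained by: cycle 0->2->3->1->0, total 16 + 8 + 11 + (-8), length 4.
Answer: λ = 27/4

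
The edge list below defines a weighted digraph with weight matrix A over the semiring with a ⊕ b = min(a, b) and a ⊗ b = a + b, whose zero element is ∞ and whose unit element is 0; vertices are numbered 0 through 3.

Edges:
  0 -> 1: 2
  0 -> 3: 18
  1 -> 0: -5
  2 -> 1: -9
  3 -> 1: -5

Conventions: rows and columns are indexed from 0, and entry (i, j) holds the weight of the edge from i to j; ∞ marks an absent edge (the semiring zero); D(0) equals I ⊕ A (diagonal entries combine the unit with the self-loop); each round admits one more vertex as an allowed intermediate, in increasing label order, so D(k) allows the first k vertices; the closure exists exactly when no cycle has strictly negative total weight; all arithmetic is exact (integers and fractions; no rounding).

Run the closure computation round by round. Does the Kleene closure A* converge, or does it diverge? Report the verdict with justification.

D(0):
  [0, 2, ∞, 18]
  [-5, 0, ∞, ∞]
  [∞, -9, 0, ∞]
  [∞, -5, ∞, 0]
Detection: at round 1, diagonal entry (1, 1) turns strictly negative.
Key observation: the cycle 1->0->1 has total weight (-5) + 2, which is strictly negative.
Answer: DIVERGES — negative cycle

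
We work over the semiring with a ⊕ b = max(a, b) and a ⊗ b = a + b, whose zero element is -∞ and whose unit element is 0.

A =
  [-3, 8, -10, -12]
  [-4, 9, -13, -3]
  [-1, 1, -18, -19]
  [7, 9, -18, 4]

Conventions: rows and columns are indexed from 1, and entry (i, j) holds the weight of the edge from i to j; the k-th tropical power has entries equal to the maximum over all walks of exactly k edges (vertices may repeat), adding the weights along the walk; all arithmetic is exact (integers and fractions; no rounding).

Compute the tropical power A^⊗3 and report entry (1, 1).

A^⊗2:
  [4, 17, -5, 5]
  [5, 18, -4, 6]
  [-3, 10, -11, -2]
  [11, 18, -3, 8]
A^⊗3:
  [13, 26, 4, 14]
  [14, 27, 5, 15]
  [6, 19, -3, 7]
  [15, 27, 5, 15]
Key observation: the optimum is the walk 1->2->2->1, with weight 8 + 9 + (-4) = 13.
Optimal value attained by: walk 1->2->2->1.
Answer: (A^⊗3)[1][1] = 13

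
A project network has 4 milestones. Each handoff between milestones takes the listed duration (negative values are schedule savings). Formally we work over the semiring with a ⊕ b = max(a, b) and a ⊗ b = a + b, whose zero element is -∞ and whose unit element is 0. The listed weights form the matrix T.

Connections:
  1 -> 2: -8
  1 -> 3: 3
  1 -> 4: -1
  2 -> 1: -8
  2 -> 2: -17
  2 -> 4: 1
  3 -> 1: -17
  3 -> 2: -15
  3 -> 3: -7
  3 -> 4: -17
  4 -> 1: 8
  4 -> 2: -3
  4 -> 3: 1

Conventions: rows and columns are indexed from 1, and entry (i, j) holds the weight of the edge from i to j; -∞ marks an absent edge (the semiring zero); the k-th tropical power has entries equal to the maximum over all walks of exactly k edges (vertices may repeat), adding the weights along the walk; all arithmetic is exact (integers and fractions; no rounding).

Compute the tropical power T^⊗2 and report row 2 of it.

T^⊗2:
  [7, -4, 0, -7]
  [9, -2, 2, -9]
  [-9, -20, -14, -14]
  [-11, 0, 11, 7]
Answer: row 2 of T^⊗2 = [9, -2, 2, -9]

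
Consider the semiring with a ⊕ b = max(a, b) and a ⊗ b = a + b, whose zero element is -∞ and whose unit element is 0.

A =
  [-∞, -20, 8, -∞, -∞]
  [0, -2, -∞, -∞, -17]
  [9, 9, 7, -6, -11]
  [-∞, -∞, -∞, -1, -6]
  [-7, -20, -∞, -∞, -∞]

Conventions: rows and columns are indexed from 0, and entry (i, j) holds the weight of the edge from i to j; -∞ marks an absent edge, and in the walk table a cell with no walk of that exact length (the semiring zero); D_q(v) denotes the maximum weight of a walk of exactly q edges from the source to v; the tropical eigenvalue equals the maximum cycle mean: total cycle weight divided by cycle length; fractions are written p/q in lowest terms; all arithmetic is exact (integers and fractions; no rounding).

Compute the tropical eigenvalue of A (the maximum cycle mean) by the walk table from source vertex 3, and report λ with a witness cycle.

q=0: [-∞, -∞, -∞, 0, -∞]
q=1: [-∞, -∞, -∞, -1, -6]
q=2: [-13, -26, -∞, -2, -7]
q=3: [-14, -27, -5, -3, -8]
q=4: [4, 4, 2, -4, -9]
q=5: [11, 11, 12, -4, -9]
Optimal cycle mean attained by: cycle 0->2->0, total 8 + 9, length 2.
Answer: λ = 17/2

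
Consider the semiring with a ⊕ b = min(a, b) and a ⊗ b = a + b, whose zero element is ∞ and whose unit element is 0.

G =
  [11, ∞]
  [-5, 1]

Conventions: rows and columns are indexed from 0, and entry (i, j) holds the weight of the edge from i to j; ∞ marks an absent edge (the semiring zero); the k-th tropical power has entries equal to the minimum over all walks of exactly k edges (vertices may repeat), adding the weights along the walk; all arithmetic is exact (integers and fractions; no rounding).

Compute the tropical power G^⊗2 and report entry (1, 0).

G^⊗2:
  [22, ∞]
  [-4, 2]
Key observation: the optimum is the walk 1->1->0, with weight 1 + (-5) = -4.
Optimal value attained by: walk 1->1->0.
Answer: (G^⊗2)[1][0] = -4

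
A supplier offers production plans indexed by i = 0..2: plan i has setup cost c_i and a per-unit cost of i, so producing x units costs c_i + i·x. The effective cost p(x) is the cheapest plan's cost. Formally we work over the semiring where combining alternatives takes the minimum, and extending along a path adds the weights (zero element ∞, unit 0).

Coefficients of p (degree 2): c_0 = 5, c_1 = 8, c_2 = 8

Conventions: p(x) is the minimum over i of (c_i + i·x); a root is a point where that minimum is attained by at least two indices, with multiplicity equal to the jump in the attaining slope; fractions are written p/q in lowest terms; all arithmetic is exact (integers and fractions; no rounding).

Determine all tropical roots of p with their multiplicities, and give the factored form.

hull edge (i=0, c=5) to (i=2, c=8): slope 3/2, span 2
Factored form: p(x) = 8 ⊗ (x ⊕ (-3/2)) ⊗ (x ⊕ (-3/2))
Answer: roots = -3/2 (mult 2)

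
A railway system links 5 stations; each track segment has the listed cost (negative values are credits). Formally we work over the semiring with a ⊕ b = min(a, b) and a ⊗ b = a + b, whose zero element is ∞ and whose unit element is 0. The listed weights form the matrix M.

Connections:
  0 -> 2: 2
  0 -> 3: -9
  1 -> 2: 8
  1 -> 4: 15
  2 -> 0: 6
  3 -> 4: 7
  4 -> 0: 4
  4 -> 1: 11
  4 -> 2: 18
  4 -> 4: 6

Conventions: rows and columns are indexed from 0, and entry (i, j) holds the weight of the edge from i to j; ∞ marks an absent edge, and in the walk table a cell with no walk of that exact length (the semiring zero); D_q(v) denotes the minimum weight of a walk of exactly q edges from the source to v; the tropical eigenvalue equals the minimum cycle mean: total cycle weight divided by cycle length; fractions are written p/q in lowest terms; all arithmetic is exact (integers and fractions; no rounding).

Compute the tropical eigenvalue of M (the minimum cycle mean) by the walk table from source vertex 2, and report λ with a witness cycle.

q=0: [∞, ∞, 0, ∞, ∞]
q=1: [6, ∞, ∞, ∞, ∞]
q=2: [∞, ∞, 8, -3, ∞]
q=3: [14, ∞, ∞, ∞, 4]
q=4: [8, 15, 16, 5, 10]
q=5: [14, 21, 10, -1, 12]
Optimal cycle mean attained by: cycle 0->3->4->0, total (-9) + 7 + 4, length 3.
Answer: λ = 2/3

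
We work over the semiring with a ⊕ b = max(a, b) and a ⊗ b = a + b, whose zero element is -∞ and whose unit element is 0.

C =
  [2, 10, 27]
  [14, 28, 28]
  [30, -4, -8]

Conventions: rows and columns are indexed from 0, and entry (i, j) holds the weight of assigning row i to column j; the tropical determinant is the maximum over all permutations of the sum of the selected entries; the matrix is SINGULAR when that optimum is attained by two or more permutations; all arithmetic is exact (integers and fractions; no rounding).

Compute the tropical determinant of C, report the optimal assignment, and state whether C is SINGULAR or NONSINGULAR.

σ = (0, 1, 2): 2 + 28 + (-8) = 22
σ = (0, 2, 1): 2 + 28 + (-4) = 26
σ = (1, 0, 2): 10 + 14 + (-8) = 16
σ = (1, 2, 0): 10 + 28 + 30 = 68
σ = (2, 0, 1): 27 + 14 + (-4) = 37
σ = (2, 1, 0): 27 + 28 + 30 = 85
Optimal value attained by: σ = (2, 1, 0).
Answer: det⊕(C) = 85; verdict: NONSINGULAR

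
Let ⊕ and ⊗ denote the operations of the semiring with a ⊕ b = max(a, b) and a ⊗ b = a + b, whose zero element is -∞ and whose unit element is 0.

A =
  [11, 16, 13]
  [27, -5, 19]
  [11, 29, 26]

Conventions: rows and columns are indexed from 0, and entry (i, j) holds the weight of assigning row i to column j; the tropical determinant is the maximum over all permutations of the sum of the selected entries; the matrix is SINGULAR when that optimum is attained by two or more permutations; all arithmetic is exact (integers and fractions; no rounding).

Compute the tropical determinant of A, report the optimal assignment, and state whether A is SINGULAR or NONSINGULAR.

σ = (0, 1, 2): 11 + (-5) + 26 = 32
σ = (0, 2, 1): 11 + 19 + 29 = 59
σ = (1, 0, 2): 16 + 27 + 26 = 69
σ = (1, 2, 0): 16 + 19 + 11 = 46
σ = (2, 0, 1): 13 + 27 + 29 = 69
σ = (2, 1, 0): 13 + (-5) + 11 = 19
Optimal value attained by: σ = (1, 0, 2).
Answer: det⊕(A) = 69; verdict: SINGULAR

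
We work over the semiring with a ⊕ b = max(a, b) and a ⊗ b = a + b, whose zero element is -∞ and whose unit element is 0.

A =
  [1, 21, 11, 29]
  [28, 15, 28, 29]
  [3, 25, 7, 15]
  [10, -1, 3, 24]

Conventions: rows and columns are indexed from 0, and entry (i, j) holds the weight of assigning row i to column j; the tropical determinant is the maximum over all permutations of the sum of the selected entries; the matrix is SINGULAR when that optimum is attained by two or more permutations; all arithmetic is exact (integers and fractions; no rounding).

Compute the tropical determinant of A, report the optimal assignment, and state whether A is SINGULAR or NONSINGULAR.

σ = (0, 1, 2, 3): 1 + 15 + 7 + 24 = 47
σ = (0, 1, 3, 2): 1 + 15 + 15 + 3 = 34
σ = (0, 2, 1, 3): 1 + 28 + 25 + 24 = 78
σ = (0, 2, 3, 1): 1 + 28 + 15 + (-1) = 43
σ = (0, 3, 1, 2): 1 + 29 + 25 + 3 = 58
σ = (0, 3, 2, 1): 1 + 29 + 7 + (-1) = 36
σ = (1, 0, 2, 3): 21 + 28 + 7 + 24 = 80
σ = (1, 0, 3, 2): 21 + 28 + 15 + 3 = 67
σ = (1, 2, 0, 3): 21 + 28 + 3 + 24 = 76
σ = (1, 2, 3, 0): 21 + 28 + 15 + 10 = 74
σ = (1, 3, 0, 2): 21 + 29 + 3 + 3 = 56
σ = (1, 3, 2, 0): 21 + 29 + 7 + 10 = 67
σ = (2, 0, 1, 3): 11 + 28 + 25 + 24 = 88
σ = (2, 0, 3, 1): 11 + 28 + 15 + (-1) = 53
σ = (2, 1, 0, 3): 11 + 15 + 3 + 24 = 53
σ = (2, 1, 3, 0): 11 + 15 + 15 + 10 = 51
σ = (2, 3, 0, 1): 11 + 29 + 3 + (-1) = 42
σ = (2, 3, 1, 0): 11 + 29 + 25 + 10 = 75
σ = (3, 0, 1, 2): 29 + 28 + 25 + 3 = 85
σ = (3, 0, 2, 1): 29 + 28 + 7 + (-1) = 63
σ = (3, 1, 0, 2): 29 + 15 + 3 + 3 = 50
σ = (3, 1, 2, 0): 29 + 15 + 7 + 10 = 61
σ = (3, 2, 0, 1): 29 + 28 + 3 + (-1) = 59
σ = (3, 2, 1, 0): 29 + 28 + 25 + 10 = 92
Optimal value attained by: σ = (3, 2, 1, 0).
Answer: det⊕(A) = 92; verdict: NONSINGULAR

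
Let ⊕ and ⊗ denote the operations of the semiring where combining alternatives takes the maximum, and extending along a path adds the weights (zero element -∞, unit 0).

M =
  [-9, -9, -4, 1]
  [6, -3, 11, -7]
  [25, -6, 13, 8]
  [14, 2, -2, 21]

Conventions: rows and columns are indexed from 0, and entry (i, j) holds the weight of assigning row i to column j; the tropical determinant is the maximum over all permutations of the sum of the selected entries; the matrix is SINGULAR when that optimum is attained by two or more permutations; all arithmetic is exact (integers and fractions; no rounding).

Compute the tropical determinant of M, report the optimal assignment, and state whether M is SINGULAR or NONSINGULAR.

σ = (0, 1, 2, 3): (-9) + (-3) + 13 + 21 = 22
σ = (0, 1, 3, 2): (-9) + (-3) + 8 + (-2) = -6
σ = (0, 2, 1, 3): (-9) + 11 + (-6) + 21 = 17
σ = (0, 2, 3, 1): (-9) + 11 + 8 + 2 = 12
σ = (0, 3, 1, 2): (-9) + (-7) + (-6) + (-2) = -24
σ = (0, 3, 2, 1): (-9) + (-7) + 13 + 2 = -1
σ = (1, 0, 2, 3): (-9) + 6 + 13 + 21 = 31
σ = (1, 0, 3, 2): (-9) + 6 + 8 + (-2) = 3
σ = (1, 2, 0, 3): (-9) + 11 + 25 + 21 = 48
σ = (1, 2, 3, 0): (-9) + 11 + 8 + 14 = 24
σ = (1, 3, 0, 2): (-9) + (-7) + 25 + (-2) = 7
σ = (1, 3, 2, 0): (-9) + (-7) + 13 + 14 = 11
σ = (2, 0, 1, 3): (-4) + 6 + (-6) + 21 = 17
σ = (2, 0, 3, 1): (-4) + 6 + 8 + 2 = 12
σ = (2, 1, 0, 3): (-4) + (-3) + 25 + 21 = 39
σ = (2, 1, 3, 0): (-4) + (-3) + 8 + 14 = 15
σ = (2, 3, 0, 1): (-4) + (-7) + 25 + 2 = 16
σ = (2, 3, 1, 0): (-4) + (-7) + (-6) + 14 = -3
σ = (3, 0, 1, 2): 1 + 6 + (-6) + (-2) = -1
σ = (3, 0, 2, 1): 1 + 6 + 13 + 2 = 22
σ = (3, 1, 0, 2): 1 + (-3) + 25 + (-2) = 21
σ = (3, 1, 2, 0): 1 + (-3) + 13 + 14 = 25
σ = (3, 2, 0, 1): 1 + 11 + 25 + 2 = 39
σ = (3, 2, 1, 0): 1 + 11 + (-6) + 14 = 20
Optimal value attained by: σ = (1, 2, 0, 3).
Answer: det⊕(M) = 48; verdict: NONSINGULAR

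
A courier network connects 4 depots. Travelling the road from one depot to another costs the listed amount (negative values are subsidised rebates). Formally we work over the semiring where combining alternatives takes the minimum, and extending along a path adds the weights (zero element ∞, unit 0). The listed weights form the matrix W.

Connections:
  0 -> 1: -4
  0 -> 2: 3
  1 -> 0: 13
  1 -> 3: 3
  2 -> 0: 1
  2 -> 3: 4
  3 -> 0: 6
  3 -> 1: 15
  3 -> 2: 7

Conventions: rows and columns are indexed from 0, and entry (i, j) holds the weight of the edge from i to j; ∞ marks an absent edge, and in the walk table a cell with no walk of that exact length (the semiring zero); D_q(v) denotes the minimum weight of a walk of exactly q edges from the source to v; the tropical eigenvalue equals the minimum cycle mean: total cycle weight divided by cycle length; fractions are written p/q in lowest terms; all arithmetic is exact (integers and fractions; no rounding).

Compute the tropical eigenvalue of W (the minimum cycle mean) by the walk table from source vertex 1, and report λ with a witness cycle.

q=0: [∞, 0, ∞, ∞]
q=1: [13, ∞, ∞, 3]
q=2: [9, 9, 10, ∞]
q=3: [11, 5, 12, 12]
q=4: [13, 7, 14, 8]
Optimal cycle mean attained by: cycle 0->1->3->0, total (-4) + 3 + 6, length 3.
Answer: λ = 5/3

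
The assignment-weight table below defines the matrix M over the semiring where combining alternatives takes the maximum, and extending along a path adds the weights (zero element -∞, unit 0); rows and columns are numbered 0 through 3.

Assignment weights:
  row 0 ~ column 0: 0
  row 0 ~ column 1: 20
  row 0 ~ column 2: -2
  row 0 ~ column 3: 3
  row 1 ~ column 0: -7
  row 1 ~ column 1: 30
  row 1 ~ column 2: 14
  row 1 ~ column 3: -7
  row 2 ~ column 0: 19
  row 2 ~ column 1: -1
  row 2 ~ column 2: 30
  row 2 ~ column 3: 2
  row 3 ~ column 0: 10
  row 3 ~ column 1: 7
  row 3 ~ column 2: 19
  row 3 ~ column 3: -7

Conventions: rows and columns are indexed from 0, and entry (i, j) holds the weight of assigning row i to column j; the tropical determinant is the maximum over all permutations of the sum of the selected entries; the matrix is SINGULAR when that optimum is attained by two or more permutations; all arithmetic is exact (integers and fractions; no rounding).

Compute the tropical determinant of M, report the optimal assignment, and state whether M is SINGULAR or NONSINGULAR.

σ = (0, 1, 2, 3): 0 + 30 + 30 + (-7) = 53
σ = (0, 1, 3, 2): 0 + 30 + 2 + 19 = 51
σ = (0, 2, 1, 3): 0 + 14 + (-1) + (-7) = 6
σ = (0, 2, 3, 1): 0 + 14 + 2 + 7 = 23
σ = (0, 3, 1, 2): 0 + (-7) + (-1) + 19 = 11
σ = (0, 3, 2, 1): 0 + (-7) + 30 + 7 = 30
σ = (1, 0, 2, 3): 20 + (-7) + 30 + (-7) = 36
σ = (1, 0, 3, 2): 20 + (-7) + 2 + 19 = 34
σ = (1, 2, 0, 3): 20 + 14 + 19 + (-7) = 46
σ = (1, 2, 3, 0): 20 + 14 + 2 + 10 = 46
σ = (1, 3, 0, 2): 20 + (-7) + 19 + 19 = 51
σ = (1, 3, 2, 0): 20 + (-7) + 30 + 10 = 53
σ = (2, 0, 1, 3): (-2) + (-7) + (-1) + (-7) = -17
σ = (2, 0, 3, 1): (-2) + (-7) + 2 + 7 = 0
σ = (2, 1, 0, 3): (-2) + 30 + 19 + (-7) = 40
σ = (2, 1, 3, 0): (-2) + 30 + 2 + 10 = 40
σ = (2, 3, 0, 1): (-2) + (-7) + 19 + 7 = 17
σ = (2, 3, 1, 0): (-2) + (-7) + (-1) + 10 = 0
σ = (3, 0, 1, 2): 3 + (-7) + (-1) + 19 = 14
σ = (3, 0, 2, 1): 3 + (-7) + 30 + 7 = 33
σ = (3, 1, 0, 2): 3 + 30 + 19 + 19 = 71
σ = (3, 1, 2, 0): 3 + 30 + 30 + 10 = 73
σ = (3, 2, 0, 1): 3 + 14 + 19 + 7 = 43
σ = (3, 2, 1, 0): 3 + 14 + (-1) + 10 = 26
Optimal value attained by: σ = (3, 1, 2, 0).
Answer: det⊕(M) = 73; verdict: NONSINGULAR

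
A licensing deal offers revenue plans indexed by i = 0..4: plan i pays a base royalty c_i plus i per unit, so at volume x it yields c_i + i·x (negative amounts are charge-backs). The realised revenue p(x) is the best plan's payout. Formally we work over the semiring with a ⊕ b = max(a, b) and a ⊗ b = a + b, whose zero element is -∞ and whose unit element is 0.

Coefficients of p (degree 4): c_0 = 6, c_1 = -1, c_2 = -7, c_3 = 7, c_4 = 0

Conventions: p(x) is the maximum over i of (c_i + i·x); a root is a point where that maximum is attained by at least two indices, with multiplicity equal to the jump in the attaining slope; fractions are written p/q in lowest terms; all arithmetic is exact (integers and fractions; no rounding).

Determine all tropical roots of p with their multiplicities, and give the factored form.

hull edge (i=0, c=6) to (i=3, c=7): slope 1/3, span 3
hull edge (i=3, c=7) to (i=4, c=0): slope -7, span 1
Factored form: p(x) = 0 ⊗ (x ⊕ (-1/3)) ⊗ (x ⊕ (-1/3)) ⊗ (x ⊕ (-1/3)) ⊗ (x ⊕ 7)
Answer: roots = -1/3 (mult 3), 7 (mult 1)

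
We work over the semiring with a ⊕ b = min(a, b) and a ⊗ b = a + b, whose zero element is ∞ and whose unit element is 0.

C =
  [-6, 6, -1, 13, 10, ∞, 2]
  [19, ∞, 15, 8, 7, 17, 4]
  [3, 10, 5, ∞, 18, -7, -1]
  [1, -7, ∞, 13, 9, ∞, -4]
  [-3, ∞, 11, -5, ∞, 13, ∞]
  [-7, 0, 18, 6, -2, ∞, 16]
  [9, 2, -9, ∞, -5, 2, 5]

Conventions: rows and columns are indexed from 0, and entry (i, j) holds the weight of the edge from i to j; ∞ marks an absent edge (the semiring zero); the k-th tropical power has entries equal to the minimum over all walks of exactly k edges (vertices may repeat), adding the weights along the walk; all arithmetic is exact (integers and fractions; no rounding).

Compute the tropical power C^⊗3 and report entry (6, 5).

C^⊗2:
  [-12, 0, -7, 5, -3, -8, -4]
  [4, 1, -5, 2, -1, 6, 4]
  [-14, -7, -10, -1, -9, -2, 4]
  [-5, -2, -13, 1, -9, -2, -3]
  [-9, -12, -4, 8, 4, 4, -9]
  [-13, -1, -8, -7, 3, 11, -5]
  [-8, 1, -4, -10, 0, -16, -10]
C^⊗3:
  [-18, -8, -13, -8, -10, -14, -10]
  [-4, -5, -5, -6, -1, -12, -6]
  [-20, -8, -15, -14, -4, -17, -12]
  [-12, -6, -12, -14, -8, -20, -14]
  [-15, -7, -18, -4, -14, -11, -8]
  [-19, -14, -14, -2, -10, -15, -11]
  [-23, -17, -19, -10, -18, -11, -14]
Key observation: the optimum is the walk 6->2->2->5, with weight (-9) + 5 + (-7) = -11.
Optimal value attained by: walk 6->2->2->5.
Answer: (C^⊗3)[6][5] = -11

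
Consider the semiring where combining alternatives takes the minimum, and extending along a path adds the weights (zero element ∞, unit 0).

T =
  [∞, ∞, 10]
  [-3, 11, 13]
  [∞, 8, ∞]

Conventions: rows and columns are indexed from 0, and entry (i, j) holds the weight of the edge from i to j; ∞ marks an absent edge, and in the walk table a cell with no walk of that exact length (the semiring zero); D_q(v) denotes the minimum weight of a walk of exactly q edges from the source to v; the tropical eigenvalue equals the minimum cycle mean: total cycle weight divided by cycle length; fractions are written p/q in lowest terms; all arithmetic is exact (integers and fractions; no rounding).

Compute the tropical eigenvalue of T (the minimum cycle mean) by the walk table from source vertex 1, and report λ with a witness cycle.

q=0: [∞, 0, ∞]
q=1: [-3, 11, 13]
q=2: [8, 21, 7]
q=3: [18, 15, 18]
Optimal cycle mean attained by: cycle 0->2->1->0, total 10 + 8 + (-3), length 3.
Answer: λ = 5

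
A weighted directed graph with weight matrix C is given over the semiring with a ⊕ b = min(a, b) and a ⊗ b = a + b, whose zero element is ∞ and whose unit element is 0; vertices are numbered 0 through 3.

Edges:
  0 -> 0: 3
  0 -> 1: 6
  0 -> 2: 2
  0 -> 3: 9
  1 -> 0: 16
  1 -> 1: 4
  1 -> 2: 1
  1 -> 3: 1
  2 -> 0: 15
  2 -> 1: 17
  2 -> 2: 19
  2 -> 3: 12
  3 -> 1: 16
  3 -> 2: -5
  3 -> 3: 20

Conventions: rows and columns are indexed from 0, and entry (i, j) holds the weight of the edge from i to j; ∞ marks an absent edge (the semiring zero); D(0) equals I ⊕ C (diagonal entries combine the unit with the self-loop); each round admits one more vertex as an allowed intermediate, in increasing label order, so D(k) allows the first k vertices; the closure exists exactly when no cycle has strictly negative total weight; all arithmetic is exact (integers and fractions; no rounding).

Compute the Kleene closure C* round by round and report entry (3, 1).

D(0):
  [0, 6, 2, 9]
  [16, 0, 1, 1]
  [15, 17, 0, 12]
  [∞, 16, -5, 0]
D(1):
  [0, 6, 2, 9]
  [16, 0, 1, 1]
  [15, 17, 0, 12]
  [∞, 16, -5, 0]
D(2):
  [0, 6, 2, 7]
  [16, 0, 1, 1]
  [15, 17, 0, 12]
  [32, 16, -5, 0]
D(3):
  [0, 6, 2, 7]
  [16, 0, 1, 1]
  [15, 17, 0, 12]
  [10, 12, -5, 0]
D(4):
  [0, 6, 2, 7]
  [11, 0, -4, 1]
  [15, 17, 0, 12]
  [10, 12, -5, 0]
Answer: C*[3][1] = 12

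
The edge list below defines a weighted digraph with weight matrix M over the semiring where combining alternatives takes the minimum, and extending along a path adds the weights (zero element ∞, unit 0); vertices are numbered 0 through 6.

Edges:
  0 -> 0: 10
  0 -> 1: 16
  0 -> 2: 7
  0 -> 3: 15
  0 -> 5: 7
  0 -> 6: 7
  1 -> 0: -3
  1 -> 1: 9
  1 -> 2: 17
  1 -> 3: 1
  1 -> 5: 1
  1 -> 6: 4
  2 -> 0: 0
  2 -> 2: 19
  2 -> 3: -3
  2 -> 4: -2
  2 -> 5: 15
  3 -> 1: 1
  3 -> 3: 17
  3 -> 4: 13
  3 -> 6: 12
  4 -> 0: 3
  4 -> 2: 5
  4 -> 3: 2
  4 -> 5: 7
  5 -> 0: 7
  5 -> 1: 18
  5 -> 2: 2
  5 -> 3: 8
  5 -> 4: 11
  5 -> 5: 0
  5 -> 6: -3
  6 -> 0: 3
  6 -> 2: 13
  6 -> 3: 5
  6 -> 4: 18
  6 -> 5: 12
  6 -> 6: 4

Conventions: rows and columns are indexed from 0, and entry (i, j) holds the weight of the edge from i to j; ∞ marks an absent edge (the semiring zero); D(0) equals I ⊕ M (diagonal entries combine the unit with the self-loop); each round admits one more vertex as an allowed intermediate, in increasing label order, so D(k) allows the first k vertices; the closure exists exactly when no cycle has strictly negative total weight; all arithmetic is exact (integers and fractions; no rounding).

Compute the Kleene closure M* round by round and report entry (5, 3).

D(0):
  [0, 16, 7, 15, ∞, 7, 7]
  [-3, 0, 17, 1, ∞, 1, 4]
  [0, ∞, 0, -3, -2, 15, ∞]
  [∞, 1, ∞, 0, 13, ∞, 12]
  [3, ∞, 5, 2, 0, 7, ∞]
  [7, 18, 2, 8, 11, 0, -3]
  [3, ∞, 13, 5, 18, 12, 0]
D(1):
  [0, 16, 7, 15, ∞, 7, 7]
  [-3, 0, 4, 1, ∞, 1, 4]
  [0, 16, 0, -3, -2, 7, 7]
  [∞, 1, ∞, 0, 13, ∞, 12]
  [3, 19, 5, 2, 0, 7, 10]
  [7, 18, 2, 8, 11, 0, -3]
  [3, 19, 10, 5, 18, 10, 0]
D(2):
  [0, 16, 7, 15, ∞, 7, 7]
  [-3, 0, 4, 1, ∞, 1, 4]
  [0, 16, 0, -3, -2, 7, 7]
  [-2, 1, 5, 0, 13, 2, 5]
  [3, 19, 5, 2, 0, 7, 10]
  [7, 18, 2, 8, 11, 0, -3]
  [3, 19, 10, 5, 18, 10, 0]
D(3):
  [0, 16, 7, 4, 5, 7, 7]
  [-3, 0, 4, 1, 2, 1, 4]
  [0, 16, 0, -3, -2, 7, 7]
  [-2, 1, 5, 0, 3, 2, 5]
  [3, 19, 5, 2, 0, 7, 10]
  [2, 18, 2, -1, 0, 0, -3]
  [3, 19, 10, 5, 8, 10, 0]
D(4):
  [0, 5, 7, 4, 5, 6, 7]
  [-3, 0, 4, 1, 2, 1, 4]
  [-5, -2, 0, -3, -2, -1, 2]
  [-2, 1, 5, 0, 3, 2, 5]
  [0, 3, 5, 2, 0, 4, 7]
  [-3, 0, 2, -1, 0, 0, -3]
  [3, 6, 10, 5, 8, 7, 0]
D(5):
  [0, 5, 7, 4, 5, 6, 7]
  [-3, 0, 4, 1, 2, 1, 4]
  [-5, -2, 0, -3, -2, -1, 2]
  [-2, 1, 5, 0, 3, 2, 5]
  [0, 3, 5, 2, 0, 4, 7]
  [-3, 0, 2, -1, 0, 0, -3]
  [3, 6, 10, 5, 8, 7, 0]
D(6):
  [0, 5, 7, 4, 5, 6, 3]
  [-3, 0, 3, 0, 1, 1, -2]
  [-5, -2, 0, -3, -2, -1, -4]
  [-2, 1, 4, 0, 2, 2, -1]
  [0, 3, 5, 2, 0, 4, 1]
  [-3, 0, 2, -1, 0, 0, -3]
  [3, 6, 9, 5, 7, 7, 0]
D(7):
  [0, 5, 7, 4, 5, 6, 3]
  [-3, 0, 3, 0, 1, 1, -2]
  [-5, -2, 0, -3, -2, -1, -4]
  [-2, 1, 4, 0, 2, 2, -1]
  [0, 3, 5, 2, 0, 4, 1]
  [-3, 0, 2, -1, 0, 0, -3]
  [3, 6, 9, 5, 7, 7, 0]
Answer: M*[5][3] = -1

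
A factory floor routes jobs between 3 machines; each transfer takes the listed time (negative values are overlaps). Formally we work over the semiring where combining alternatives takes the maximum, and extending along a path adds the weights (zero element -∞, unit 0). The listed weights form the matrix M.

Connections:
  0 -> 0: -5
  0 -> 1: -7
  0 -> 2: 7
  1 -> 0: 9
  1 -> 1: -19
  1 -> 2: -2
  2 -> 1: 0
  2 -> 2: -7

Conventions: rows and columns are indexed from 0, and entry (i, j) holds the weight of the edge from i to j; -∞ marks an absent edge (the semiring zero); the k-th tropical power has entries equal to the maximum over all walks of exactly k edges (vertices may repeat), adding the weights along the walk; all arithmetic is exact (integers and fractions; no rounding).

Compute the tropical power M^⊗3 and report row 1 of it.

M^⊗2:
  [2, 7, 2]
  [4, 2, 16]
  [9, -7, -2]
M^⊗3:
  [16, 2, 9]
  [11, 16, 11]
  [4, 2, 16]
Answer: row 1 of M^⊗3 = [11, 16, 11]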